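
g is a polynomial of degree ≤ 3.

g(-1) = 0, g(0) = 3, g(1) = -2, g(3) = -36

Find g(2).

-15

Write g(x) = ax³ + bx² + cx + d; the 4 given values yield a linear system in the 4 coefficients.
Solving, the leading coefficient vanishes, and g(x) = -4x² - x + 3.
Then g(2) = -15.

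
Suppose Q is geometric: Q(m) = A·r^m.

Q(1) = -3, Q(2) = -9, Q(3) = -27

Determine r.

Consecutive ratio: -9/(-3) = 3, and -27/(-9) = 3, so r = 3.
Then A·3^1 = -3 gives A = -1, and Q(m) = -1·3^m.

3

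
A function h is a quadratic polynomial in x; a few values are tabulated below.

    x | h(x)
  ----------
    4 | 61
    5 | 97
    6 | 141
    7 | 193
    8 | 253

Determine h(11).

481

First differences: 36, 44, 52, 60. Second differences: 8, 8, 8.
Level-2 differences are constant, so h has degree 2.
Fitting a degree-2 polynomial gives h(x) = 4x² - 3.
Then h(11) = 481.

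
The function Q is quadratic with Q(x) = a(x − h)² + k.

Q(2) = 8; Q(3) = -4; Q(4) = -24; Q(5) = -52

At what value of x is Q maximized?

1

First differences -12, -20, -28; second difference -8 = 2a, so a = -4.
Expanding, the x-coefficient is −2ah = 8h; matching it to the data gives h = 1, and then k = 12.
So Q(x) = -4(x − 1)² + 12.
Hence h = 1.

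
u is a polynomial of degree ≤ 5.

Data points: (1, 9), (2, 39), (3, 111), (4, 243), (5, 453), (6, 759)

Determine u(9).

2433

First differences: 30, 72, 132, 210, 306. Second differences: 42, 60, 78, 96. Third differences: 18, 18, 18.
Level-3 differences are constant, so u has degree 3.
Fitting a degree-3 polynomial gives u(x) = 3x³ + 3x² + 3.
Then u(9) = 2433.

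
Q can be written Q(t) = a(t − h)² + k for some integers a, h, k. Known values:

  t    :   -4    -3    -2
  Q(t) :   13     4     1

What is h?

-2

First differences -9, -3; second difference 6 = 2a, so a = 3.
Expanding, the t-coefficient is −2ah = -6h; matching it to the data gives h = -2, and then k = 1.
So Q(t) = 3(t + 2)² + 1.
Hence h = -2.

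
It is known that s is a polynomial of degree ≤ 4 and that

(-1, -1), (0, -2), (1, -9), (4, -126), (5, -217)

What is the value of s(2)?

Write s(m) = am^4 + bm³ + cm² + dm + e; the 5 given values yield a linear system in the 5 coefficients.
Solving, the leading coefficient vanishes, and s(m) = -m³ - 3m² - 3m - 2.
Then s(2) = -28.

-28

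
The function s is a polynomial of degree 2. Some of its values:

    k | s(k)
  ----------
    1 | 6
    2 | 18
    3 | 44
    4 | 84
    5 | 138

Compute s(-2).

First differences: 12, 26, 40, 54. Second differences: 14, 14, 14.
Level-2 differences are constant, so s has degree 2.
Fitting a degree-2 polynomial gives s(k) = 7k² - 9k + 8.
Then s(-2) = 54.

54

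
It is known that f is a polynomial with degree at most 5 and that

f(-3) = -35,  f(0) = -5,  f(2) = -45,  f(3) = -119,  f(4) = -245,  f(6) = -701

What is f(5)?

-435

Write f(x) = ax^5 + bx^4 + cx³ + dx² + ex + p; the 6 given values yield a linear system in the 6 coefficients.
Solving, the top 2 coefficients vanish, and f(x) = -2x³ - 8x² + 4x - 5.
Then f(5) = -435.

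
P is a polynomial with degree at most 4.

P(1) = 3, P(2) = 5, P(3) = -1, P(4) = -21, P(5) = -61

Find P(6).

-127

Write P(t) = at^4 + bt³ + ct² + dt + e; the 5 given values yield a linear system in the 5 coefficients.
Solving, the leading coefficient vanishes, and P(t) = -t³ + 2t² + 3t - 1.
Then P(6) = -127.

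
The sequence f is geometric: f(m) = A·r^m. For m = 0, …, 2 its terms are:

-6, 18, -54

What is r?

Consecutive ratio: 18/(-6) = -3, and -54/18 = -3, so r = -3.
Then A·(-3)^0 = -6 gives A = -6, and f(m) = -6·(-3)^m.

-3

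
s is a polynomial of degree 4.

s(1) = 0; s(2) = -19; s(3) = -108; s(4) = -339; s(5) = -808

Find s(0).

-3

Write s(k) = ak^4 + bk³ + ck² + dk + e; the 5 given values yield a linear system in the 5 coefficients.
Solving, s(k) = -k^4 - 2k³ + 2k² + 4k - 3.
Then s(0) = -3.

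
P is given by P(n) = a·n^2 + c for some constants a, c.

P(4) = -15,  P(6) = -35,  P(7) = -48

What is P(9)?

From P(4) = -15 and P(6) = -35: 16a + c = -15 and 36a + c = -35.
Subtracting: 20a = -20, so a = -1; then c = -15 − (-1)·16 = 1.
So P(n) = -1n² + 1, and P(9) = -80.

-80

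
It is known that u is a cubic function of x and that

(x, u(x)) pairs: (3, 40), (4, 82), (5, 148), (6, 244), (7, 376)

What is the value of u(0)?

-2

First differences: 42, 66, 96, 132. Second differences: 24, 30, 36. Third differences: 6, 6.
Level-3 differences are constant, so u has degree 3.
Fitting a degree-3 polynomial gives u(x) = x³ + 5x - 2.
Then u(0) = -2.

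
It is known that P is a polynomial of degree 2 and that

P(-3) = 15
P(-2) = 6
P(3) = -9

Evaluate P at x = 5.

Write P(x) = ax² + bx + c; the 3 given values yield a linear system in the 3 coefficients.
Solving, P(x) = x² - 4x - 6.
Then P(5) = -1.

-1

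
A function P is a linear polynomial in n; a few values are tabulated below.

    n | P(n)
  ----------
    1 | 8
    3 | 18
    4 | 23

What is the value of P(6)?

Write P(n) = an + b; the 3 given values yield a linear system in the 2 coefficients.
Solving, P(n) = 5n + 3.
Then P(6) = 33.

33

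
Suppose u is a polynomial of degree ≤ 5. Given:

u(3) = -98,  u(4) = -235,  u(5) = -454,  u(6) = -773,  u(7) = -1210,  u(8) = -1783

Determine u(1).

Write u(k) = ak^5 + bk^4 + ck³ + dk² + ek + p; the 6 given values yield a linear system in the 6 coefficients.
Solving, the top 2 coefficients vanish, and u(k) = -3k³ - 5k² + 9k + 1.
Then u(1) = 2.

2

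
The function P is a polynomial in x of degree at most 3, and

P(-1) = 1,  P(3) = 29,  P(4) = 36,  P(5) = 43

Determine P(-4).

Write P(x) = ax³ + bx² + cx + d; the 4 given values yield a linear system in the 4 coefficients.
Solving, the top 2 coefficients vanish, and P(x) = 7x + 8.
Then P(-4) = -20.

-20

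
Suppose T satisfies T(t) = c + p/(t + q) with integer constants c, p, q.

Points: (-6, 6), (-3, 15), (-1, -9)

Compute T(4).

(T(t) − c)(t + q) = p for each data point; the three points give a linear system in c and q, then p follows.
Solving: c = 3, q = 2, p = -12, so T(t) = 3 − 12/(t + 2).
Then T(4) = 3 − 12/6 = 1.

1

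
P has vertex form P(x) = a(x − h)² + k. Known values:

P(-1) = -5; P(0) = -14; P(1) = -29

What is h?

First differences -9, -15; second difference -6 = 2a, so a = -3.
Expanding, the x-coefficient is −2ah = 6h; matching it to the data gives h = -2, and then k = -2.
So P(x) = -3(x + 2)² − 2.
Hence h = -2.

-2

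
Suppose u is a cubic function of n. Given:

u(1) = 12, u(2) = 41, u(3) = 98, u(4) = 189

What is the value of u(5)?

Write u(n) = an³ + bn² + cn + d; the 4 given values yield a linear system in the 4 coefficients.
Solving, u(n) = n³ + 8n² - 2n + 5.
Then u(5) = 320.

320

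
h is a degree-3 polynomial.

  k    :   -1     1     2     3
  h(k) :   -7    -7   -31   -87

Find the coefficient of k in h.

2

Write h(k) = ak³ + bk² + ck + d; the 4 given values yield a linear system in the 4 coefficients.
Solving, h(k) = -2k³ - 4k² + 2k - 3.
The coefficient of k is 2.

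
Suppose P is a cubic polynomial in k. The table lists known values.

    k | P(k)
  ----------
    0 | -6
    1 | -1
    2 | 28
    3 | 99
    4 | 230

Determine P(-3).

First differences: 5, 29, 71, 131. Second differences: 24, 42, 60. Third differences: 18, 18.
Level-3 differences are constant, so P has degree 3.
Fitting a degree-3 polynomial gives P(k) = 3k³ + 3k² - k - 6.
Then P(-3) = -57.

-57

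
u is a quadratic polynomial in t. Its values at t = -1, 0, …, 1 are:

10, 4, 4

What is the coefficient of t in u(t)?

-3

Write u(t) = at² + bt + c; the 3 given values yield a linear system in the 3 coefficients.
Solving, u(t) = 3t² - 3t + 4.
The coefficient of t is -3.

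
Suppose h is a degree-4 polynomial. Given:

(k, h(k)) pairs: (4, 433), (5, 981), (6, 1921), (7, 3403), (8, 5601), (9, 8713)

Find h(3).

First differences: 548, 940, 1482, 2198, 3112. Second differences: 392, 542, 716, 914. Third differences: 150, 174, 198. Fourth differences: 24, 24.
Level-4 differences are constant, so h has degree 4.
Fitting a degree-4 polynomial gives h(k) = k^4 + 3k³ - 4k + 1.
Then h(3) = 151.

151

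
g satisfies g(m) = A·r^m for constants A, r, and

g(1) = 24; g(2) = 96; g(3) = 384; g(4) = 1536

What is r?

Consecutive ratio: 96/24 = 4, and 384/96 = 4, so r = 4.
Then A·4^1 = 24 gives A = 6, and g(m) = 6·4^m.

4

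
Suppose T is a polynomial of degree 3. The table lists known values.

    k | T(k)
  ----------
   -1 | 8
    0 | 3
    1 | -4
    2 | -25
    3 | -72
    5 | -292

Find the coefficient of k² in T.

Write T(k) = ak³ + bk² + ck + d; the 6 given values yield a linear system in the 4 coefficients.
Solving, T(k) = -2k³ - k² - 4k + 3.
The coefficient of k² is -1.

-1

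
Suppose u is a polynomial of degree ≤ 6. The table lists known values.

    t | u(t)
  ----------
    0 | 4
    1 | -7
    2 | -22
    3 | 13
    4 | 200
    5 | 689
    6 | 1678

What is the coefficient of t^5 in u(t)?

First differences: -11, -15, 35, 187, 489, 989. Second differences: -4, 50, 152, 302, 500. Third differences: 54, 102, 150, 198. Fourth differences: 48, 48, 48.
Level-4 differences are constant, so u has degree 4.
Fitting a degree-4 polynomial gives u(t) = 2t^4 - 3t³ - 7t² - 3t + 4.
The coefficient of t^5 is 0.

0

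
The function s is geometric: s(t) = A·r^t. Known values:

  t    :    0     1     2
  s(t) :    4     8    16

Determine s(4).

64

Consecutive ratio: 8/4 = 2, and 16/8 = 2, so r = 2.
Then A·2^0 = 4 gives A = 4, and s(t) = 4·2^t.
s(4) = 4·2^4 = 64.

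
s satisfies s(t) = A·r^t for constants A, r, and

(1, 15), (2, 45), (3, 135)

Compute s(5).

Consecutive ratio: 45/15 = 3, and 135/45 = 3, so r = 3.
Then A·3^1 = 15 gives A = 5, and s(t) = 5·3^t.
s(5) = 5·3^5 = 1215.

1215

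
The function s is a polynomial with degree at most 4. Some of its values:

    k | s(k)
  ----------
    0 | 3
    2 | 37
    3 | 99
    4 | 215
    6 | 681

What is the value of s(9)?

Write s(k) = ak^4 + bk³ + ck² + dk + e; the 5 given values yield a linear system in the 5 coefficients.
Solving, the leading coefficient vanishes, and s(k) = 3k³ + 5k + 3.
Then s(9) = 2235.

2235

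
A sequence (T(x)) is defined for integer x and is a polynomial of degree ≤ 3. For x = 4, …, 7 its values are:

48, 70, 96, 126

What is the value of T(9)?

First differences: 22, 26, 30. Second differences: 4, 4.
Level-2 differences are constant, so T has degree 2.
Fitting a degree-2 polynomial gives T(x) = 2x² + 4x.
Then T(9) = 198.

198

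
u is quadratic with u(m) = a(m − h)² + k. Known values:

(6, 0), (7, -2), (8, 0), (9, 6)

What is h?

7

First differences -2, 2, 6; second difference 4 = 2a, so a = 2.
Expanding, the m-coefficient is −2ah = -4h; matching it to the data gives h = 7, and then k = -2.
So u(m) = 2(m − 7)² − 2.
Hence h = 7.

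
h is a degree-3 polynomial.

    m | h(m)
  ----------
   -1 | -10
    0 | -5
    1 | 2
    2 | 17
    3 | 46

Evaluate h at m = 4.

95

First differences: 5, 7, 15, 29. Second differences: 2, 8, 14. Third differences: 6, 6.
Level-3 differences are constant, so h has degree 3.
Extending the table by one column gives the next first difference 49, so h(4) = 46 + 49 = 95.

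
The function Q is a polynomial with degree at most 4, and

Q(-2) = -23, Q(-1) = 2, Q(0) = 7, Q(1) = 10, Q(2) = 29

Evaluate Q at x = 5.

First differences: 25, 5, 3, 19. Second differences: -20, -2, 16. Third differences: 18, 18.
Level-3 differences are constant, so Q has degree 3.
Fitting a degree-3 polynomial gives Q(x) = 3x³ - x² + x + 7.
Then Q(5) = 362.

362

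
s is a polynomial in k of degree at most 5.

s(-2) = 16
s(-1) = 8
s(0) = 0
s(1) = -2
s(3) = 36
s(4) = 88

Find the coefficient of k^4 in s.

0

Write s(k) = ak^5 + bk^4 + ck³ + dk² + ek + p; the 6 given values yield a linear system in the 6 coefficients.
Solving, the top 2 coefficients vanish, and s(k) = k³ + 3k² - 6k.
The coefficient of k^4 is 0.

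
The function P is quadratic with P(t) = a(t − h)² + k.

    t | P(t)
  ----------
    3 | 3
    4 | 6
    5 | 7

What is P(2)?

First differences 3, 1; second difference -2 = 2a, so a = -1.
Expanding, the t-coefficient is −2ah = 2h; matching it to the data gives h = 5, and then k = 7.
So P(t) = -1(t − 5)² + 7.
P(2) = -1·(-3)² + 7 = -2.

-2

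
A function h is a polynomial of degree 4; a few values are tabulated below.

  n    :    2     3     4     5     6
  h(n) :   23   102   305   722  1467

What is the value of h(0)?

Write h(n) = an^4 + bn³ + cn² + dn + e; the 5 given values yield a linear system in the 5 coefficients.
Solving, h(n) = n^4 + n³ - 2n² + 5n - 3.
Then h(0) = -3.

-3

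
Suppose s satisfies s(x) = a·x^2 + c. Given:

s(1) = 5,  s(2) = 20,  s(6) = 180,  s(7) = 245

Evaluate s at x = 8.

320

From s(1) = 5 and s(2) = 20: 1a + c = 5 and 4a + c = 20.
Subtracting: 3a = 15, so a = 5; then c = 5 − 5·1 = 0.
So s(x) = 5x² + 0, and s(8) = 320.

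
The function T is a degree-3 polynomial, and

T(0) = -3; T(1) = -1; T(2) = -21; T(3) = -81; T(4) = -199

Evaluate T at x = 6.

-681

First differences: 2, -20, -60, -118. Second differences: -22, -40, -58. Third differences: -18, -18.
Level-3 differences are constant, so T has degree 3.
Fitting a degree-3 polynomial gives T(x) = -3x³ - 2x² + 7x - 3.
Then T(6) = -681.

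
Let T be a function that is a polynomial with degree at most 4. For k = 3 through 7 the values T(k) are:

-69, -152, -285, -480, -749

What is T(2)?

First differences: -83, -133, -195, -269. Second differences: -50, -62, -74. Third differences: -12, -12.
Level-3 differences are constant, so T has degree 3.
Fitting a degree-3 polynomial gives T(k) = -2k³ - k² - 2k.
Then T(2) = -24.

-24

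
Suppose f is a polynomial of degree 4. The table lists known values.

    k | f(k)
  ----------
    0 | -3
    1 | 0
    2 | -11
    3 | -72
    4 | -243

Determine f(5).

-608

Write f(k) = ak^4 + bk³ + ck² + dk + e; the 5 given values yield a linear system in the 5 coefficients.
Solving, f(k) = -k^4 + 4k - 3.
Then f(5) = -608.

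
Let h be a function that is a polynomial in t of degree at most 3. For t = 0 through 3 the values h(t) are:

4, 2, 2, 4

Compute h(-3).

22

First differences: -2, 0, 2. Second differences: 2, 2.
Level-2 differences are constant, so h has degree 2.
Fitting a degree-2 polynomial gives h(t) = t² - 3t + 4.
Then h(-3) = 22.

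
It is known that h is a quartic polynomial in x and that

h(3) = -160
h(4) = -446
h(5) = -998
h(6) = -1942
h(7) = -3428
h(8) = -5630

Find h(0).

First differences: -286, -552, -944, -1486, -2202. Second differences: -266, -392, -542, -716. Third differences: -126, -150, -174. Fourth differences: -24, -24.
Level-4 differences are constant, so h has degree 4.
Fitting a degree-4 polynomial gives h(x) = -x^4 - 3x³ + 2.
Then h(0) = 2.

2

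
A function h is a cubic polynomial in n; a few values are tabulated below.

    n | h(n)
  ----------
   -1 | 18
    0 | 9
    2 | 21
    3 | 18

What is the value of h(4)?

-7

Write h(n) = an³ + bn² + cn + d; the 4 given values yield a linear system in the 4 coefficients.
Solving, h(n) = -2n³ + 7n² + 9.
Then h(4) = -7.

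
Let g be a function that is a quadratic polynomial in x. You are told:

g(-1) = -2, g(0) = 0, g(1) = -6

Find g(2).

Write g(x) = ax² + bx + c; the 3 given values yield a linear system in the 3 coefficients.
Solving, g(x) = -4x² - 2x.
Then g(2) = -20.

-20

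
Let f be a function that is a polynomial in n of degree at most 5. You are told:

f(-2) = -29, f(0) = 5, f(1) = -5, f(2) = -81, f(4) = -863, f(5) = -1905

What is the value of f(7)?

Write f(n) = an^5 + bn^4 + cn³ + dn² + en + p; the 6 given values yield a linear system in the 6 coefficients.
Solving, the leading coefficient vanishes, and f(n) = -2n^4 - 4n³ - 7n² + 3n + 5.
Then f(7) = -6491.

-6491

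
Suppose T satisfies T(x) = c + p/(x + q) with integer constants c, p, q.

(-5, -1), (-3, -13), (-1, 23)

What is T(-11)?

(T(x) − c)(x + q) = p for each data point; the three points give a linear system in c and q, then p follows.
Solving: c = 5, q = 2, p = 18, so T(x) = 5 + 18/(x + 2).
Then T(-11) = 5 + 18/(-9) = 3.

3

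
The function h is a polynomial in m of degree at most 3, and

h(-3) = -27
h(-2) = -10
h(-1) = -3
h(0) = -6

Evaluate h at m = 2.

Write h(m) = am³ + bm² + cm + d; the 4 given values yield a linear system in the 4 coefficients.
Solving, the leading coefficient vanishes, and h(m) = -5m² - 8m - 6.
Then h(2) = -42.

-42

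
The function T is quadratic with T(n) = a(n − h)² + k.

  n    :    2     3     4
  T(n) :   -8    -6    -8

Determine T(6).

-24

First differences 2, -2; second difference -4 = 2a, so a = -2.
Expanding, the n-coefficient is −2ah = 4h; matching it to the data gives h = 3, and then k = -6.
So T(n) = -2(n − 3)² − 6.
T(6) = -2·3² − 6 = -24.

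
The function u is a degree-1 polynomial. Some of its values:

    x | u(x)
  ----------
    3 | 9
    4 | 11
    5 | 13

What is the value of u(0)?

3

First differences: 2, 2.
Level-1 differences are constant, so u has degree 1.
Fitting a degree-1 polynomial gives u(x) = 2x + 3.
Then u(0) = 3.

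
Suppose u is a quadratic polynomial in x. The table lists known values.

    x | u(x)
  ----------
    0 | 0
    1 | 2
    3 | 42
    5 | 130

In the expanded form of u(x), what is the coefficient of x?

-4

Write u(x) = ax² + bx + c; the 4 given values yield a linear system in the 3 coefficients.
Solving, u(x) = 6x² - 4x.
The coefficient of x is -4.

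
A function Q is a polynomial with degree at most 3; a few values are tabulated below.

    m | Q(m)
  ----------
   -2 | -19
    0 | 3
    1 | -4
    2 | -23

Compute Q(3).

-54

Write Q(m) = am³ + bm² + cm + d; the 4 given values yield a linear system in the 4 coefficients.
Solving, the leading coefficient vanishes, and Q(m) = -6m² - m + 3.
Then Q(3) = -54.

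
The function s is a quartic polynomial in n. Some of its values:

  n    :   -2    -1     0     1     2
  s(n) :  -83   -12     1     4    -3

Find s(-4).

-831

Write s(n) = an^4 + bn³ + cn² + dn + e; the 5 given values yield a linear system in the 5 coefficients.
Solving, s(n) = -2n^4 + 4n³ - 3n² + 4n + 1.
Then s(-4) = -831.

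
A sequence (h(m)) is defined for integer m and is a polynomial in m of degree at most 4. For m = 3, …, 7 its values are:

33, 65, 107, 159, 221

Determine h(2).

First differences: 32, 42, 52, 62. Second differences: 10, 10, 10.
Level-2 differences are constant, so h has degree 2.
Fitting a degree-2 polynomial gives h(m) = 5m² - 3m - 3.
Then h(2) = 11.

11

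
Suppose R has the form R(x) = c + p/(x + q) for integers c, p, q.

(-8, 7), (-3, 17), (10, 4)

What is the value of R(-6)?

(R(x) − c)(x + q) = p for each data point; the three points give a linear system in c and q, then p follows.
Solving: c = 5, q = 2, p = -12, so R(x) = 5 − 12/(x + 2).
Then R(-6) = 5 − 12/(-4) = 8.

8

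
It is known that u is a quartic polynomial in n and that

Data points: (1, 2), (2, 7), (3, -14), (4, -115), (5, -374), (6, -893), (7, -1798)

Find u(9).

First differences: 5, -21, -101, -259, -519, -905. Second differences: -26, -80, -158, -260, -386. Third differences: -54, -78, -102, -126. Fourth differences: -24, -24, -24.
Level-4 differences are constant, so u has degree 4.
Fitting a degree-4 polynomial gives u(n) = -n^4 + n³ + 6n² - 5n + 1.
Then u(9) = -5390.

-5390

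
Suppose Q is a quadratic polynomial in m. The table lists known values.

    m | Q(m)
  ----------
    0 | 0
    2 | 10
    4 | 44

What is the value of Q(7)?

Write Q(m) = am² + bm + c; the 3 given values yield a linear system in the 3 coefficients.
Solving, Q(m) = 3m² - m.
Then Q(7) = 140.

140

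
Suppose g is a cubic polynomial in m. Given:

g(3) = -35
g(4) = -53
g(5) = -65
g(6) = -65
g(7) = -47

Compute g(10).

175

First differences: -18, -12, 0, 18. Second differences: 6, 12, 18. Third differences: 6, 6.
Level-3 differences are constant, so g has degree 3.
Fitting a degree-3 polynomial gives g(m) = m³ - 9m² + 8m - 5.
Then g(10) = 175.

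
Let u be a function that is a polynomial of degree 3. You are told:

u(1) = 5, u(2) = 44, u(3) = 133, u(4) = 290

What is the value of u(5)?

533

Write u(x) = ax³ + bx² + cx + d; the 4 given values yield a linear system in the 4 coefficients.
Solving, u(x) = 3x³ + 7x² - 3x - 2.
Then u(5) = 533.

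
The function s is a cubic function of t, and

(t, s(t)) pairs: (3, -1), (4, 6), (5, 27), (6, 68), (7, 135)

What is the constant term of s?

First differences: 7, 21, 41, 67. Second differences: 14, 20, 26. Third differences: 6, 6.
Level-3 differences are constant, so s has degree 3.
Fitting a degree-3 polynomial gives s(t) = t³ - 5t² + 5t + 2.
The constant term is s(0) = 2.

2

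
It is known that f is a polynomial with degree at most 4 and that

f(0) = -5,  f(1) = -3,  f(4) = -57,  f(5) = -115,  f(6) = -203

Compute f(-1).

Write f(x) = ax^4 + bx³ + cx² + dx + e; the 5 given values yield a linear system in the 5 coefficients.
Solving, the leading coefficient vanishes, and f(x) = -x³ + 3x - 5.
Then f(-1) = -7.

-7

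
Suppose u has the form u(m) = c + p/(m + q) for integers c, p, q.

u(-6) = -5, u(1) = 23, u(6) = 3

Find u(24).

0

(u(m) − c)(m + q) = p for each data point; the three points give a linear system in c and q, then p follows.
Solving: c = -1, q = 0, p = 24, so u(m) = -1 + 24/(m + 0).
Then u(24) = -1 + 24/24 = 0.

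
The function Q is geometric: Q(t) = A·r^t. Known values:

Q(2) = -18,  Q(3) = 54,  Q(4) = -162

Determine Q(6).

Consecutive ratio: 54/(-18) = -3, and -162/54 = -3, so r = -3.
Then A·(-3)^2 = -18 gives A = -2, and Q(t) = -2·(-3)^t.
Q(6) = -2·(-3)^6 = -1458.

-1458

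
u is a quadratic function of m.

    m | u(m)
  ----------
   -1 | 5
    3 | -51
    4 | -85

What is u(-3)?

Write u(m) = am² + bm + c; the 3 given values yield a linear system in the 3 coefficients.
Solving, u(m) = -4m² - 6m + 3.
Then u(-3) = -15.

-15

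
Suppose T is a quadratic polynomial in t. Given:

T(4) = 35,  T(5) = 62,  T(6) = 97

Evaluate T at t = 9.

Write T(t) = at² + bt + c; the 3 given values yield a linear system in the 3 coefficients.
Solving, T(t) = 4t² - 9t + 7.
Then T(9) = 250.

250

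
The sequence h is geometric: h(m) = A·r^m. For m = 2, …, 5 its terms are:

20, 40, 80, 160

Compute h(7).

640

Consecutive ratio: 40/20 = 2, and 80/40 = 2, so r = 2.
Then A·2^2 = 20 gives A = 5, and h(m) = 5·2^m.
h(7) = 5·2^7 = 640.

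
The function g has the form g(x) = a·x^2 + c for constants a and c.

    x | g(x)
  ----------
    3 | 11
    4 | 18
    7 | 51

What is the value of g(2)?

From g(3) = 11 and g(4) = 18: 9a + c = 11 and 16a + c = 18.
Subtracting: 7a = 7, so a = 1; then c = 11 − 1·9 = 2.
So g(x) = 1x² + 2, and g(2) = 6.

6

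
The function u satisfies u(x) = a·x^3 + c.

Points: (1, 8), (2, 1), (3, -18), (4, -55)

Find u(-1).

From u(1) = 8 and u(2) = 1: 1a + c = 8 and 8a + c = 1.
Subtracting: 7a = -7, so a = -1; then c = 8 − (-1)·1 = 9.
So u(x) = -1x³ + 9, and u(-1) = 10.

10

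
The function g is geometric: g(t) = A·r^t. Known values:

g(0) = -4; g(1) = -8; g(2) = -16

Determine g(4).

-64

Consecutive ratio: -8/(-4) = 2, and -16/(-8) = 2, so r = 2.
Then A·2^0 = -4 gives A = -4, and g(t) = -4·2^t.
g(4) = -4·2^4 = -64.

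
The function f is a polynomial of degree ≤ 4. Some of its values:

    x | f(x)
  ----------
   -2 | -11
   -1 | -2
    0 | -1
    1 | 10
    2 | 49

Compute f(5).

First differences: 9, 1, 11, 39. Second differences: -8, 10, 28. Third differences: 18, 18.
Level-3 differences are constant, so f has degree 3.
Fitting a degree-3 polynomial gives f(x) = 3x³ + 5x² + 3x - 1.
Then f(5) = 514.

514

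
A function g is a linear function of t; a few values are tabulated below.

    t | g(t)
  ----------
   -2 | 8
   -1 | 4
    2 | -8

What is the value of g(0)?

0

Write g(t) = at + b; the 3 given values yield a linear system in the 2 coefficients.
Solving, g(t) = -4t.
Then g(0) = 0.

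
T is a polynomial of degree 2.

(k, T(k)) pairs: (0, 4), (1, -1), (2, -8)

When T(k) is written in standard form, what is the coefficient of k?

-4

Write T(k) = ak² + bk + c; the 3 given values yield a linear system in the 3 coefficients.
Solving, T(k) = -k² - 4k + 4.
The coefficient of k is -4.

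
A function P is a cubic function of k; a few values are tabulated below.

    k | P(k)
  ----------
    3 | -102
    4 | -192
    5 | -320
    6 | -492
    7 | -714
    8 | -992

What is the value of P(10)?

-1740

First differences: -90, -128, -172, -222, -278. Second differences: -38, -44, -50, -56. Third differences: -6, -6, -6.
Level-3 differences are constant, so P has degree 3.
Fitting a degree-3 polynomial gives P(k) = -k³ - 7k² - 4k.
Then P(10) = -1740.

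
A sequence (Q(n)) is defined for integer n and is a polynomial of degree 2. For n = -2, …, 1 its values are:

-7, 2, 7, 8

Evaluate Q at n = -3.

First differences: 9, 5, 1. Second differences: -4, -4.
Level-2 differences are constant, so Q has degree 2.
Fitting a degree-2 polynomial gives Q(n) = -2n² + 3n + 7.
Then Q(-3) = -20.

-20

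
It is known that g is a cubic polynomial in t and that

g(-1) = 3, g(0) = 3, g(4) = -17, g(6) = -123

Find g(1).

7

Write g(t) = at³ + bt² + ct + d; the 4 given values yield a linear system in the 4 coefficients.
Solving, g(t) = -t³ + 2t² + 3t + 3.
Then g(1) = 7.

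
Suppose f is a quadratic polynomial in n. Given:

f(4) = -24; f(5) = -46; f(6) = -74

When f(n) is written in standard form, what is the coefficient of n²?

-3

Write f(n) = an² + bn + c; the 3 given values yield a linear system in the 3 coefficients.
Solving, f(n) = -3n² + 5n + 4.
The coefficient of n² is -3.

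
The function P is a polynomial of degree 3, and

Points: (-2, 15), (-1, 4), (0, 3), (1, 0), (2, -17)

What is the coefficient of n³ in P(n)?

-2

First differences: -11, -1, -3, -17. Second differences: 10, -2, -14. Third differences: -12, -12.
Level-3 differences are constant, so P has degree 3.
Fitting a degree-3 polynomial gives P(n) = -2n³ - n² + 3.
The coefficient of n³ is -2.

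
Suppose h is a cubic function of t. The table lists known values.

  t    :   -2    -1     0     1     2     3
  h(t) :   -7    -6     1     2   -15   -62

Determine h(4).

-151

First differences: 1, 7, 1, -17, -47. Second differences: 6, -6, -18, -30. Third differences: -12, -12, -12.
Level-3 differences are constant, so h has degree 3.
Fitting a degree-3 polynomial gives h(t) = -2t³ - 3t² + 6t + 1.
Then h(4) = -151.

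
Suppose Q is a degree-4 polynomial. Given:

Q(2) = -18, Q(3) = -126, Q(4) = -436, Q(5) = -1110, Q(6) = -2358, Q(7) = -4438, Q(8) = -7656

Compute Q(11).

-27918

Write Q(k) = ak^4 + bk³ + ck² + dk + e; the 7 given values yield a linear system in the 5 coefficients.
Solving, Q(k) = -2k^4 + k³ + 3k.
Then Q(11) = -27918.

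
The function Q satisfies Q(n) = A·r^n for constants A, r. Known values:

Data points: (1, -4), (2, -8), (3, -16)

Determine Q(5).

-64

Consecutive ratio: -8/(-4) = 2, and -16/(-8) = 2, so r = 2.
Then A·2^1 = -4 gives A = -2, and Q(n) = -2·2^n.
Q(5) = -2·2^5 = -64.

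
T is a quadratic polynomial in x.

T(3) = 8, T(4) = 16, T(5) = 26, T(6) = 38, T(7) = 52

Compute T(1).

-2

Write T(x) = ax² + bx + c; the 5 given values yield a linear system in the 3 coefficients.
Solving, T(x) = x² + x - 4.
Then T(1) = -2.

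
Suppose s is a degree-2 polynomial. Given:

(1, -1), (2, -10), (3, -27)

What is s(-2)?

-22

Write s(x) = ax² + bx + c; the 3 given values yield a linear system in the 3 coefficients.
Solving, s(x) = -4x² + 3x.
Then s(-2) = -22.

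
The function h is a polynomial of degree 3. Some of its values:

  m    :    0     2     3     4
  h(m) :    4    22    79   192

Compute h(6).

658

Write h(m) = am³ + bm² + cm + d; the 4 given values yield a linear system in the 4 coefficients.
Solving, h(m) = 3m³ + m² - 5m + 4.
Then h(6) = 658.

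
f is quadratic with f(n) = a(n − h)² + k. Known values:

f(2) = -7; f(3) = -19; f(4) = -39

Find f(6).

-103

First differences -12, -20; second difference -8 = 2a, so a = -4.
Expanding, the n-coefficient is −2ah = 8h; matching it to the data gives h = 1, and then k = -3.
So f(n) = -4(n − 1)² − 3.
f(6) = -4·5² − 3 = -103.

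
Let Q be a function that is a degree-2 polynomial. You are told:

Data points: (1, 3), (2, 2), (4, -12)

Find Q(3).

Write Q(x) = ax² + bx + c; the 3 given values yield a linear system in the 3 coefficients.
Solving, Q(x) = -2x² + 5x.
Then Q(3) = -3.

-3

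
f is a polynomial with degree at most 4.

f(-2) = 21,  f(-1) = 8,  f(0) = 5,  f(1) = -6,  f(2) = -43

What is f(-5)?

Write f(k) = ak^4 + bk³ + ck² + dk + e; the 5 given values yield a linear system in the 5 coefficients.
Solving, the leading coefficient vanishes, and f(k) = -3k³ - 4k² - 4k + 5.
Then f(-5) = 300.

300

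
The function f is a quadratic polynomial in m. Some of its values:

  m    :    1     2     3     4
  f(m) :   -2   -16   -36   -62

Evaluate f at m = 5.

-94

First differences: -14, -20, -26. Second differences: -6, -6.
Level-2 differences are constant, so f has degree 2.
Fitting a degree-2 polynomial gives f(m) = -3m² - 5m + 6.
Then f(5) = -94.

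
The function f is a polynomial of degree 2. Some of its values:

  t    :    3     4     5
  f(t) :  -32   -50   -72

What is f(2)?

-18

Write f(t) = at² + bt + c; the 3 given values yield a linear system in the 3 coefficients.
Solving, f(t) = -2t² - 4t - 2.
Then f(2) = -18.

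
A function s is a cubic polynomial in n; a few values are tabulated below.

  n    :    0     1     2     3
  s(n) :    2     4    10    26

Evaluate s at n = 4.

Write s(n) = an³ + bn² + cn + d; the 4 given values yield a linear system in the 4 coefficients.
Solving, s(n) = n³ - n² + 2n + 2.
Then s(4) = 58.

58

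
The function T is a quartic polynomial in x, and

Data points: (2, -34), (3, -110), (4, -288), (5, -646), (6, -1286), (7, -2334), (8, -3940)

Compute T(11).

-13966

First differences: -76, -178, -358, -640, -1048, -1606. Second differences: -102, -180, -282, -408, -558. Third differences: -78, -102, -126, -150. Fourth differences: -24, -24, -24.
Level-4 differences are constant, so T has degree 4.
Fitting a degree-4 polynomial gives T(x) = -x^4 + x³ - 5x² - 5x + 4.
Then T(11) = -13966.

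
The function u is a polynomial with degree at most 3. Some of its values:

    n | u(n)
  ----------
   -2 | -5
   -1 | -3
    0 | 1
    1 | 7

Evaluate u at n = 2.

Write u(n) = an³ + bn² + cn + d; the 4 given values yield a linear system in the 4 coefficients.
Solving, the leading coefficient vanishes, and u(n) = n² + 5n + 1.
Then u(2) = 15.

15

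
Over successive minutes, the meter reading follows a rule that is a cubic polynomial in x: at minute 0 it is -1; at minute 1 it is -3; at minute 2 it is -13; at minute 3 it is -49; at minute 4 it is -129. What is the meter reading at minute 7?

-813

Write the value at x as Q(x).
Write Q(x) = ax³ + bx² + cx + d; the 5 given values yield a linear system in the 4 coefficients.
Solving, Q(x) = -3x³ + 5x² - 4x - 1.
Then Q(7) = -813.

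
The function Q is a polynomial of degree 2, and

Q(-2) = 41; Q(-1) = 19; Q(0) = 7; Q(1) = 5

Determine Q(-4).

First differences: -22, -12, -2. Second differences: 10, 10.
Level-2 differences are constant, so Q has degree 2.
Fitting a degree-2 polynomial gives Q(m) = 5m² - 7m + 7.
Then Q(-4) = 115.

115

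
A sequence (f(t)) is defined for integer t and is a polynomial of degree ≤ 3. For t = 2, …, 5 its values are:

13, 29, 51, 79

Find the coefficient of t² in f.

3

First differences: 16, 22, 28. Second differences: 6, 6.
Level-2 differences are constant, so f has degree 2.
Fitting a degree-2 polynomial gives f(t) = 3t² + t - 1.
The coefficient of t² is 3.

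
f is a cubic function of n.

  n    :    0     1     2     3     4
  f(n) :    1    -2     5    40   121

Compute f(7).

Write f(n) = an³ + bn² + cn + d; the 5 given values yield a linear system in the 4 coefficients.
Solving, f(n) = 3n³ - 4n² - 2n + 1.
Then f(7) = 820.

820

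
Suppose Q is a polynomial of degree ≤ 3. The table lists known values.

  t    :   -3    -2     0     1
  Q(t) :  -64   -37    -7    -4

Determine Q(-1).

Write Q(t) = at³ + bt² + ct + d; the 4 given values yield a linear system in the 4 coefficients.
Solving, the leading coefficient vanishes, and Q(t) = -4t² + 7t - 7.
Then Q(-1) = -18.

-18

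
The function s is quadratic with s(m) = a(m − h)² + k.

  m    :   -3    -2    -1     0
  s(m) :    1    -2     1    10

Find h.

-2

First differences -3, 3, 9; second difference 6 = 2a, so a = 3.
Expanding, the m-coefficient is −2ah = -6h; matching it to the data gives h = -2, and then k = -2.
So s(m) = 3(m + 2)² − 2.
Hence h = -2.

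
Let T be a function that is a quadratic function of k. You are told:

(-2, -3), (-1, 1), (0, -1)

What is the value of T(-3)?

-13

Write T(k) = ak² + bk + c; the 3 given values yield a linear system in the 3 coefficients.
Solving, T(k) = -3k² - 5k - 1.
Then T(-3) = -13.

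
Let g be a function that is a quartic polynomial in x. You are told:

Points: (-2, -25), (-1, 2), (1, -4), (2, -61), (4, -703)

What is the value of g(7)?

-5686

Write g(x) = ax^4 + bx³ + cx² + dx + e; the 5 given values yield a linear system in the 5 coefficients.
Solving, g(x) = -2x^4 - 2x³ - 4x² - x + 5.
Then g(7) = -5686.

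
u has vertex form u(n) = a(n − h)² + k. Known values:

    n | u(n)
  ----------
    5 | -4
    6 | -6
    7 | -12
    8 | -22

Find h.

5

First differences -2, -6, -10; second difference -4 = 2a, so a = -2.
Expanding, the n-coefficient is −2ah = 4h; matching it to the data gives h = 5, and then k = -4.
So u(n) = -2(n − 5)² − 4.
Hence h = 5.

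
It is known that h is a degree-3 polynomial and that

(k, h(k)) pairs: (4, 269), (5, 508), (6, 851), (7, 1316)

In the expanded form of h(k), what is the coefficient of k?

Write h(k) = ak³ + bk² + ck + d; the 4 given values yield a linear system in the 4 coefficients.
Solving, h(k) = 3k³ + 7k² - 7k - 7.
The coefficient of k is -7.

-7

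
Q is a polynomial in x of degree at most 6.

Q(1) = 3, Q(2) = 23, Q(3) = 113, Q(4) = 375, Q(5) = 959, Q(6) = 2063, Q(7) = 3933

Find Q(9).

First differences: 20, 90, 262, 584, 1104, 1870. Second differences: 70, 172, 322, 520, 766. Third differences: 102, 150, 198, 246. Fourth differences: 48, 48, 48.
Level-4 differences are constant, so Q has degree 4.
Fitting a degree-4 polynomial gives Q(x) = 2x^4 - 3x³ + 3x² + 2x - 1.
Then Q(9) = 11195.

11195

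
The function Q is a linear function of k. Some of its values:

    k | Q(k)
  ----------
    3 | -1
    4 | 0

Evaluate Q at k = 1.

Write Q(k) = ak + b; the 2 given values yield a linear system in the 2 coefficients.
Solving, Q(k) = k - 4.
Then Q(1) = -3.

-3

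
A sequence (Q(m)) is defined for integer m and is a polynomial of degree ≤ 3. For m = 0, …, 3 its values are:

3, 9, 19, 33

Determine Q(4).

51

Write Q(m) = am³ + bm² + cm + d; the 4 given values yield a linear system in the 4 coefficients.
Solving, the leading coefficient vanishes, and Q(m) = 2m² + 4m + 3.
Then Q(4) = 51.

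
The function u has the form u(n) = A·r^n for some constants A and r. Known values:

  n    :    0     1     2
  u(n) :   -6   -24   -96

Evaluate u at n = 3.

Consecutive ratio: -24/(-6) = 4, and -96/(-24) = 4, so r = 4.
Then A·4^0 = -6 gives A = -6, and u(n) = -6·4^n.
u(3) = -6·4^3 = -384.

-384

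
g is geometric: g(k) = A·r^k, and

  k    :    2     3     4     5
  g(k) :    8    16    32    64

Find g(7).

Consecutive ratio: 16/8 = 2, and 32/16 = 2, so r = 2.
Then A·2^2 = 8 gives A = 2, and g(k) = 2·2^k.
g(7) = 2·2^7 = 256.

256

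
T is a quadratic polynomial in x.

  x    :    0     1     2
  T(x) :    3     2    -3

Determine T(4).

-25

Write T(x) = ax² + bx + c; the 3 given values yield a linear system in the 3 coefficients.
Solving, T(x) = -2x² + x + 3.
Then T(4) = -25.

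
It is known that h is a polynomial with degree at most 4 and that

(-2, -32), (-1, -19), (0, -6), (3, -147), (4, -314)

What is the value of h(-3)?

-27

Write h(x) = ax^4 + bx³ + cx² + dx + e; the 5 given values yield a linear system in the 5 coefficients.
Solving, the leading coefficient vanishes, and h(x) = -3x³ - 9x² + 7x - 6.
Then h(-3) = -27.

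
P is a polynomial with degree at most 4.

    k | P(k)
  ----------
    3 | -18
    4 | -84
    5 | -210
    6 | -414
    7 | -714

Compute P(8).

-1128

First differences: -66, -126, -204, -300. Second differences: -60, -78, -96. Third differences: -18, -18.
Level-3 differences are constant, so P has degree 3.
Fitting a degree-3 polynomial gives P(k) = -3k³ + 6k² + 3k.
Then P(8) = -1128.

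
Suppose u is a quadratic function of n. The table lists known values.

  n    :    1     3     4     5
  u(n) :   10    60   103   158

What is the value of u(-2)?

25

Write u(n) = an² + bn + c; the 4 given values yield a linear system in the 3 coefficients.
Solving, u(n) = 6n² + n + 3.
Then u(-2) = 25.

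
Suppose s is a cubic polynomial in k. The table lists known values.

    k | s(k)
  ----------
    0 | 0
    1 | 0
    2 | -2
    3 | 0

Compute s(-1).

-8

Write s(k) = ak³ + bk² + ck + d; the 4 given values yield a linear system in the 4 coefficients.
Solving, s(k) = k³ - 4k² + 3k.
Then s(-1) = -8.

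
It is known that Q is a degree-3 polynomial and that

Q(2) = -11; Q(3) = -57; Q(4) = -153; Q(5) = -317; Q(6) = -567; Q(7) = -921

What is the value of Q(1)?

Write Q(x) = ax³ + bx² + cx + d; the 6 given values yield a linear system in the 4 coefficients.
Solving, Q(x) = -3x³ + 2x² + x + 3.
Then Q(1) = 3.

3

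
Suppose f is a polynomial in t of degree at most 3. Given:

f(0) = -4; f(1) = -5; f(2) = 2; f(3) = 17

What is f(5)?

71

Write f(t) = at³ + bt² + ct + d; the 4 given values yield a linear system in the 4 coefficients.
Solving, the leading coefficient vanishes, and f(t) = 4t² - 5t - 4.
Then f(5) = 71.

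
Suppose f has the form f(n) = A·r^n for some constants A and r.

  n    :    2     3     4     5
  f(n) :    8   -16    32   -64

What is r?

-2

Consecutive ratio: -16/8 = -2, and 32/(-16) = -2, so r = -2.
Then A·(-2)^2 = 8 gives A = 2, and f(n) = 2·(-2)^n.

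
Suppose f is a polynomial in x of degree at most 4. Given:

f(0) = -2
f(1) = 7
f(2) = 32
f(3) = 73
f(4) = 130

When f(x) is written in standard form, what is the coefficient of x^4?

0

First differences: 9, 25, 41, 57. Second differences: 16, 16, 16.
Level-2 differences are constant, so f has degree 2.
Fitting a degree-2 polynomial gives f(x) = 8x² + x - 2.
The coefficient of x^4 is 0.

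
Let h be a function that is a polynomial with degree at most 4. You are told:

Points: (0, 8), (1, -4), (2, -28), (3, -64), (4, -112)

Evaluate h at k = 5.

Write h(k) = ak^4 + bk³ + ck² + dk + e; the 5 given values yield a linear system in the 5 coefficients.
Solving, the top 2 coefficients vanish, and h(k) = -6k² - 6k + 8.
Then h(5) = -172.

-172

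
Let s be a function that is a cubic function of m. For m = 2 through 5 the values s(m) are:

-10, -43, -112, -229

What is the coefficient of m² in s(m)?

0

Write s(m) = am³ + bm² + cm + d; the 4 given values yield a linear system in the 4 coefficients.
Solving, s(m) = -2m³ + 5m - 4.
The coefficient of m² is 0.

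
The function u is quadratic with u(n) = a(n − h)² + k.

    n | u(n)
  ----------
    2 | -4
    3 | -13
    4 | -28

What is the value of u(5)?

First differences -9, -15; second difference -6 = 2a, so a = -3.
Expanding, the n-coefficient is −2ah = 6h; matching it to the data gives h = 1, and then k = -1.
So u(n) = -3(n − 1)² − 1.
u(5) = -3·4² − 1 = -49.

-49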